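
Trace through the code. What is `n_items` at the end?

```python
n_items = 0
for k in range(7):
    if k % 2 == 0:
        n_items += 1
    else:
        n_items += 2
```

Let's trace through this code step by step.

Initialize: n_items = 0
Entering loop: for k in range(7):

After execution: n_items = 10
10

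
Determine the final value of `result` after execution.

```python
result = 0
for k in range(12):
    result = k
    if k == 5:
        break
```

Let's trace through this code step by step.

Initialize: result = 0
Entering loop: for k in range(12):

After execution: result = 5
5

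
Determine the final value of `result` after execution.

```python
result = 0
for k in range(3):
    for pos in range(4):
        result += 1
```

Let's trace through this code step by step.

Initialize: result = 0
Entering loop: for k in range(3):

After execution: result = 12
12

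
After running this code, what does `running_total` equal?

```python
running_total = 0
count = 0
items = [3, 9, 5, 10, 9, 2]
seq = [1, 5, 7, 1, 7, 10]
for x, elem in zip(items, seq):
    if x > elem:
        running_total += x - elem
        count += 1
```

Let's trace through this code step by step.

Initialize: running_total = 0
Initialize: count = 0
Initialize: items = [3, 9, 5, 10, 9, 2]
Initialize: seq = [1, 5, 7, 1, 7, 10]
Entering loop: for x, elem in zip(items, seq):

After execution: running_total = 17
17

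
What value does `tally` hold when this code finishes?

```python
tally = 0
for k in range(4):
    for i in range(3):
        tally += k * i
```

Let's trace through this code step by step.

Initialize: tally = 0
Entering loop: for k in range(4):

After execution: tally = 18
18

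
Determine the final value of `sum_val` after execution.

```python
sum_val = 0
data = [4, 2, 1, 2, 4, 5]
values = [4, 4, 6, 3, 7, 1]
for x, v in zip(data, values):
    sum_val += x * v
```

Let's trace through this code step by step.

Initialize: sum_val = 0
Initialize: data = [4, 2, 1, 2, 4, 5]
Initialize: values = [4, 4, 6, 3, 7, 1]
Entering loop: for x, v in zip(data, values):

After execution: sum_val = 69
69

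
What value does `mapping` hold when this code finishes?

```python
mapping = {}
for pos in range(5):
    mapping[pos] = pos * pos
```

Let's trace through this code step by step.

Initialize: mapping = {}
Entering loop: for pos in range(5):

After execution: mapping = {0: 0, 1: 1, 2: 4, 3: 9, 4: 16}
{0: 0, 1: 1, 2: 4, 3: 9, 4: 16}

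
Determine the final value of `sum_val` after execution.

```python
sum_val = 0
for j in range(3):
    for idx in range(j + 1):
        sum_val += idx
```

Let's trace through this code step by step.

Initialize: sum_val = 0
Entering loop: for j in range(3):

After execution: sum_val = 4
4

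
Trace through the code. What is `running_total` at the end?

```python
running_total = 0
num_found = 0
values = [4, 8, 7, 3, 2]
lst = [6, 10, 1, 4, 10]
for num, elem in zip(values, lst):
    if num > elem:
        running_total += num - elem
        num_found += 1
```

Let's trace through this code step by step.

Initialize: running_total = 0
Initialize: num_found = 0
Initialize: values = [4, 8, 7, 3, 2]
Initialize: lst = [6, 10, 1, 4, 10]
Entering loop: for num, elem in zip(values, lst):

After execution: running_total = 6
6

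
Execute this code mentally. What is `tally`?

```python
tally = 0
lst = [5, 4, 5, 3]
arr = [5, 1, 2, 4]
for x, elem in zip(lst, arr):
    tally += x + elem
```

Let's trace through this code step by step.

Initialize: tally = 0
Initialize: lst = [5, 4, 5, 3]
Initialize: arr = [5, 1, 2, 4]
Entering loop: for x, elem in zip(lst, arr):

After execution: tally = 29
29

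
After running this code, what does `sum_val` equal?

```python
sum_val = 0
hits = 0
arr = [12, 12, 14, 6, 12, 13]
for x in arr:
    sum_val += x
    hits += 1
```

Let's trace through this code step by step.

Initialize: sum_val = 0
Initialize: hits = 0
Initialize: arr = [12, 12, 14, 6, 12, 13]
Entering loop: for x in arr:

After execution: sum_val = 69
69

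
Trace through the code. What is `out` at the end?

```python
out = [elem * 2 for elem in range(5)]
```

Let's trace through this code step by step.

Initialize: out = [elem * 2 for elem in range(5)]

After execution: out = [0, 2, 4, 6, 8]
[0, 2, 4, 6, 8]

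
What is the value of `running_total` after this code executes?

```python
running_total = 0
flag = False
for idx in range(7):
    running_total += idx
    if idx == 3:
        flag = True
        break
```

Let's trace through this code step by step.

Initialize: running_total = 0
Initialize: flag = False
Entering loop: for idx in range(7):

After execution: running_total = 6
6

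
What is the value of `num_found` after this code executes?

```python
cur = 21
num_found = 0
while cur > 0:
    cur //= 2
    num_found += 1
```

Let's trace through this code step by step.

Initialize: cur = 21
Initialize: num_found = 0
Entering loop: while cur > 0:

After execution: num_found = 5
5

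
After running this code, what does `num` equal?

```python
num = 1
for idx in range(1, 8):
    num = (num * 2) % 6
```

Let's trace through this code step by step.

Initialize: num = 1
Entering loop: for idx in range(1, 8):

After execution: num = 2
2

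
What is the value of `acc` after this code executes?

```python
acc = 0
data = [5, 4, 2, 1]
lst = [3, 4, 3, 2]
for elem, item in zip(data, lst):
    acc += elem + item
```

Let's trace through this code step by step.

Initialize: acc = 0
Initialize: data = [5, 4, 2, 1]
Initialize: lst = [3, 4, 3, 2]
Entering loop: for elem, item in zip(data, lst):

After execution: acc = 24
24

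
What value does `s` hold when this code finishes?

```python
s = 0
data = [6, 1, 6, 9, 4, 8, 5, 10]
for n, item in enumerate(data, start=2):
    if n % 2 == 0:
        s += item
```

Let's trace through this code step by step.

Initialize: s = 0
Initialize: data = [6, 1, 6, 9, 4, 8, 5, 10]
Entering loop: for n, item in enumerate(data, start=2):

After execution: s = 21
21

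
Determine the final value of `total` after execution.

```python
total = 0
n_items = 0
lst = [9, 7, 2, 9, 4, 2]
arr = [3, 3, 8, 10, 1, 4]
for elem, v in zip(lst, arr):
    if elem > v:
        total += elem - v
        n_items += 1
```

Let's trace through this code step by step.

Initialize: total = 0
Initialize: n_items = 0
Initialize: lst = [9, 7, 2, 9, 4, 2]
Initialize: arr = [3, 3, 8, 10, 1, 4]
Entering loop: for elem, v in zip(lst, arr):

After execution: total = 13
13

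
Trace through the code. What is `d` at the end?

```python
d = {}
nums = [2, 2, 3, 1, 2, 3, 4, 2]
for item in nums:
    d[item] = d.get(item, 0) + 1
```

Let's trace through this code step by step.

Initialize: d = {}
Initialize: nums = [2, 2, 3, 1, 2, 3, 4, 2]
Entering loop: for item in nums:

After execution: d = {2: 4, 3: 2, 1: 1, 4: 1}
{2: 4, 3: 2, 1: 1, 4: 1}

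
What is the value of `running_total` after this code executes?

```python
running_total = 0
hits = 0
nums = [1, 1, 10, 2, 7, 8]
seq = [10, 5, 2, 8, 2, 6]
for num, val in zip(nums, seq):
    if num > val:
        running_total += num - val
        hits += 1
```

Let's trace through this code step by step.

Initialize: running_total = 0
Initialize: hits = 0
Initialize: nums = [1, 1, 10, 2, 7, 8]
Initialize: seq = [10, 5, 2, 8, 2, 6]
Entering loop: for num, val in zip(nums, seq):

After execution: running_total = 15
15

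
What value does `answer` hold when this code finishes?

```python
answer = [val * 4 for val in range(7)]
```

Let's trace through this code step by step.

Initialize: answer = [val * 4 for val in range(7)]

After execution: answer = [0, 4, 8, 12, 16, 20, 24]
[0, 4, 8, 12, 16, 20, 24]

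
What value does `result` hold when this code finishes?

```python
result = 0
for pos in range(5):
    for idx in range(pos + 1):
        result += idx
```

Let's trace through this code step by step.

Initialize: result = 0
Entering loop: for pos in range(5):

After execution: result = 20
20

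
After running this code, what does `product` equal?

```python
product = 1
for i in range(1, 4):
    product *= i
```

Let's trace through this code step by step.

Initialize: product = 1
Entering loop: for i in range(1, 4):

After execution: product = 6
6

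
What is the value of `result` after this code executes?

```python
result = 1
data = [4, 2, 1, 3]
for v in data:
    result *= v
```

Let's trace through this code step by step.

Initialize: result = 1
Initialize: data = [4, 2, 1, 3]
Entering loop: for v in data:

After execution: result = 24
24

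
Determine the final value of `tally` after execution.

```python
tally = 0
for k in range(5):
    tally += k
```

Let's trace through this code step by step.

Initialize: tally = 0
Entering loop: for k in range(5):

After execution: tally = 10
10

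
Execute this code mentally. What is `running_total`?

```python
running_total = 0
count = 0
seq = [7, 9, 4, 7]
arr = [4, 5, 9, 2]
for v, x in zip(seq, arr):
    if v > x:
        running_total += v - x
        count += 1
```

Let's trace through this code step by step.

Initialize: running_total = 0
Initialize: count = 0
Initialize: seq = [7, 9, 4, 7]
Initialize: arr = [4, 5, 9, 2]
Entering loop: for v, x in zip(seq, arr):

After execution: running_total = 12
12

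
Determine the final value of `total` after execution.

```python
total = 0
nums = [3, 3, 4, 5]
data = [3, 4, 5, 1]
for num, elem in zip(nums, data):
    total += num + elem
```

Let's trace through this code step by step.

Initialize: total = 0
Initialize: nums = [3, 3, 4, 5]
Initialize: data = [3, 4, 5, 1]
Entering loop: for num, elem in zip(nums, data):

After execution: total = 28
28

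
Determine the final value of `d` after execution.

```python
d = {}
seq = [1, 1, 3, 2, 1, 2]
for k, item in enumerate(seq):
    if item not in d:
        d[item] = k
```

Let's trace through this code step by step.

Initialize: d = {}
Initialize: seq = [1, 1, 3, 2, 1, 2]
Entering loop: for k, item in enumerate(seq):

After execution: d = {1: 0, 3: 2, 2: 3}
{1: 0, 3: 2, 2: 3}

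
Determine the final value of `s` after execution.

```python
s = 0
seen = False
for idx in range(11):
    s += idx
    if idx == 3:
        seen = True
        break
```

Let's trace through this code step by step.

Initialize: s = 0
Initialize: seen = False
Entering loop: for idx in range(11):

After execution: s = 6
6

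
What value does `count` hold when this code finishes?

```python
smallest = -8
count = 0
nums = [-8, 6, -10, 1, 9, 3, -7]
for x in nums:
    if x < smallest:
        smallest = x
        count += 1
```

Let's trace through this code step by step.

Initialize: smallest = -8
Initialize: count = 0
Initialize: nums = [-8, 6, -10, 1, 9, 3, -7]
Entering loop: for x in nums:

After execution: count = 1
1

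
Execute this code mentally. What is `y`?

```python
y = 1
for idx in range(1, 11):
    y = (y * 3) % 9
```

Let's trace through this code step by step.

Initialize: y = 1
Entering loop: for idx in range(1, 11):

After execution: y = 0
0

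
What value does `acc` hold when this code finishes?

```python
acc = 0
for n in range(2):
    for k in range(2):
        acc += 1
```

Let's trace through this code step by step.

Initialize: acc = 0
Entering loop: for n in range(2):

After execution: acc = 4
4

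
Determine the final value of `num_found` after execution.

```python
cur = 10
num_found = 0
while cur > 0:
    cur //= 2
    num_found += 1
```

Let's trace through this code step by step.

Initialize: cur = 10
Initialize: num_found = 0
Entering loop: while cur > 0:

After execution: num_found = 4
4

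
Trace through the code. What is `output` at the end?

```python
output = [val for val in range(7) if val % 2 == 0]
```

Let's trace through this code step by step.

Initialize: output = [val for val in range(7) if val % 2 == 0]

After execution: output = [0, 2, 4, 6]
[0, 2, 4, 6]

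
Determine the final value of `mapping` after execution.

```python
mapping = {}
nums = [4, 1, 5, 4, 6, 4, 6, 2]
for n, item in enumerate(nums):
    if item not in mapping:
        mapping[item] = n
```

Let's trace through this code step by step.

Initialize: mapping = {}
Initialize: nums = [4, 1, 5, 4, 6, 4, 6, 2]
Entering loop: for n, item in enumerate(nums):

After execution: mapping = {4: 0, 1: 1, 5: 2, 6: 4, 2: 7}
{4: 0, 1: 1, 5: 2, 6: 4, 2: 7}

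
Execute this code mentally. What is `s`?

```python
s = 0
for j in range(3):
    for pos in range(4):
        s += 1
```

Let's trace through this code step by step.

Initialize: s = 0
Entering loop: for j in range(3):

After execution: s = 12
12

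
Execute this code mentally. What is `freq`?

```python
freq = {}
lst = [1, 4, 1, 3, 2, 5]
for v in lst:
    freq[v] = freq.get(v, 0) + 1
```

Let's trace through this code step by step.

Initialize: freq = {}
Initialize: lst = [1, 4, 1, 3, 2, 5]
Entering loop: for v in lst:

After execution: freq = {1: 2, 4: 1, 3: 1, 2: 1, 5: 1}
{1: 2, 4: 1, 3: 1, 2: 1, 5: 1}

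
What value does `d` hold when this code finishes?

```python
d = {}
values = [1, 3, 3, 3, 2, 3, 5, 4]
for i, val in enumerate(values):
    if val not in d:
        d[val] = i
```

Let's trace through this code step by step.

Initialize: d = {}
Initialize: values = [1, 3, 3, 3, 2, 3, 5, 4]
Entering loop: for i, val in enumerate(values):

After execution: d = {1: 0, 3: 1, 2: 4, 5: 6, 4: 7}
{1: 0, 3: 1, 2: 4, 5: 6, 4: 7}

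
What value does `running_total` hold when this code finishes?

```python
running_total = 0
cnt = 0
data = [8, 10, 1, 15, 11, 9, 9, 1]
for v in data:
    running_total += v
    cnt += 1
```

Let's trace through this code step by step.

Initialize: running_total = 0
Initialize: cnt = 0
Initialize: data = [8, 10, 1, 15, 11, 9, 9, 1]
Entering loop: for v in data:

After execution: running_total = 64
64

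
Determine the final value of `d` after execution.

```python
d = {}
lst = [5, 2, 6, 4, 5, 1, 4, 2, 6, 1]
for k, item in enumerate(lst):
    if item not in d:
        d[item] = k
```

Let's trace through this code step by step.

Initialize: d = {}
Initialize: lst = [5, 2, 6, 4, 5, 1, 4, 2, 6, 1]
Entering loop: for k, item in enumerate(lst):

After execution: d = {5: 0, 2: 1, 6: 2, 4: 3, 1: 5}
{5: 0, 2: 1, 6: 2, 4: 3, 1: 5}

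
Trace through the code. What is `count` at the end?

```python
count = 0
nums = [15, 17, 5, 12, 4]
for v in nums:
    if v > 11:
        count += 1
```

Let's trace through this code step by step.

Initialize: count = 0
Initialize: nums = [15, 17, 5, 12, 4]
Entering loop: for v in nums:

After execution: count = 3
3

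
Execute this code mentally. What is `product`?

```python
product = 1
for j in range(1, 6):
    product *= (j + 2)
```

Let's trace through this code step by step.

Initialize: product = 1
Entering loop: for j in range(1, 6):

After execution: product = 2520
2520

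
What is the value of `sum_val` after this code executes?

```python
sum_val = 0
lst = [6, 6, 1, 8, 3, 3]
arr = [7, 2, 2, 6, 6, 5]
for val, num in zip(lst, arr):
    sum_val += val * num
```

Let's trace through this code step by step.

Initialize: sum_val = 0
Initialize: lst = [6, 6, 1, 8, 3, 3]
Initialize: arr = [7, 2, 2, 6, 6, 5]
Entering loop: for val, num in zip(lst, arr):

After execution: sum_val = 137
137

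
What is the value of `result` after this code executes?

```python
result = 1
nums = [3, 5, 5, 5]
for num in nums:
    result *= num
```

Let's trace through this code step by step.

Initialize: result = 1
Initialize: nums = [3, 5, 5, 5]
Entering loop: for num in nums:

After execution: result = 375
375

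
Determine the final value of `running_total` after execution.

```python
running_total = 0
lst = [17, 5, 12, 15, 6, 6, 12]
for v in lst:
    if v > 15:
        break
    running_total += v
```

Let's trace through this code step by step.

Initialize: running_total = 0
Initialize: lst = [17, 5, 12, 15, 6, 6, 12]
Entering loop: for v in lst:

After execution: running_total = 0
0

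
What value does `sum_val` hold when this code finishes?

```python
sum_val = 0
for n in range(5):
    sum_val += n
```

Let's trace through this code step by step.

Initialize: sum_val = 0
Entering loop: for n in range(5):

After execution: sum_val = 10
10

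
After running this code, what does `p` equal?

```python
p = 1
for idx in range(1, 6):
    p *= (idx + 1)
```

Let's trace through this code step by step.

Initialize: p = 1
Entering loop: for idx in range(1, 6):

After execution: p = 720
720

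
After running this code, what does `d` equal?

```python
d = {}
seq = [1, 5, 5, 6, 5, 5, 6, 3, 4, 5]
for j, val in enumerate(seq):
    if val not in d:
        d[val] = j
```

Let's trace through this code step by step.

Initialize: d = {}
Initialize: seq = [1, 5, 5, 6, 5, 5, 6, 3, 4, 5]
Entering loop: for j, val in enumerate(seq):

After execution: d = {1: 0, 5: 1, 6: 3, 3: 7, 4: 8}
{1: 0, 5: 1, 6: 3, 3: 7, 4: 8}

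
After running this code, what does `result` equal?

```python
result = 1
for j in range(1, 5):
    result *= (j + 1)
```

Let's trace through this code step by step.

Initialize: result = 1
Entering loop: for j in range(1, 5):

After execution: result = 120
120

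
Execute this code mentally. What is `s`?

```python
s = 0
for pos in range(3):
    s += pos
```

Let's trace through this code step by step.

Initialize: s = 0
Entering loop: for pos in range(3):

After execution: s = 3
3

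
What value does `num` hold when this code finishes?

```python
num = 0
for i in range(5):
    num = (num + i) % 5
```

Let's trace through this code step by step.

Initialize: num = 0
Entering loop: for i in range(5):

After execution: num = 0
0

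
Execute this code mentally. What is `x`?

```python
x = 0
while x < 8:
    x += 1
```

Let's trace through this code step by step.

Initialize: x = 0
Entering loop: while x < 8:

After execution: x = 8
8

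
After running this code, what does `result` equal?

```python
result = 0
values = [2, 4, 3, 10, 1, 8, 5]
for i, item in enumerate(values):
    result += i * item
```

Let's trace through this code step by step.

Initialize: result = 0
Initialize: values = [2, 4, 3, 10, 1, 8, 5]
Entering loop: for i, item in enumerate(values):

After execution: result = 114
114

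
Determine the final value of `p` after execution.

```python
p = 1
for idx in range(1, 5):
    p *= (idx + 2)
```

Let's trace through this code step by step.

Initialize: p = 1
Entering loop: for idx in range(1, 5):

After execution: p = 360
360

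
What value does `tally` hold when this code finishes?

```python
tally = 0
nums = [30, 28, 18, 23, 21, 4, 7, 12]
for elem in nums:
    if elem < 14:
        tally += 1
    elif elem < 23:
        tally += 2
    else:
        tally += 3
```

Let's trace through this code step by step.

Initialize: tally = 0
Initialize: nums = [30, 28, 18, 23, 21, 4, 7, 12]
Entering loop: for elem in nums:

After execution: tally = 16
16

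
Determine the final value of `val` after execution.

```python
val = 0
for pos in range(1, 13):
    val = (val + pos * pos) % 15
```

Let's trace through this code step by step.

Initialize: val = 0
Entering loop: for pos in range(1, 13):

After execution: val = 5
5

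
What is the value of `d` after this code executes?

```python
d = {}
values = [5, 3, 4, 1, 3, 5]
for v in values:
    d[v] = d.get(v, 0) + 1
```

Let's trace through this code step by step.

Initialize: d = {}
Initialize: values = [5, 3, 4, 1, 3, 5]
Entering loop: for v in values:

After execution: d = {5: 2, 3: 2, 4: 1, 1: 1}
{5: 2, 3: 2, 4: 1, 1: 1}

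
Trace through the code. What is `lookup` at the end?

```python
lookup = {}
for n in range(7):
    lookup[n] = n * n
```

Let's trace through this code step by step.

Initialize: lookup = {}
Entering loop: for n in range(7):

After execution: lookup = {0: 0, 1: 1, 2: 4, 3: 9, 4: 16, 5: 25, 6: 36}
{0: 0, 1: 1, 2: 4, 3: 9, 4: 16, 5: 25, 6: 36}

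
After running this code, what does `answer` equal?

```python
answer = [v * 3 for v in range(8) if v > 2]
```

Let's trace through this code step by step.

Initialize: answer = [v * 3 for v in range(8) if v > 2]

After execution: answer = [9, 12, 15, 18, 21]
[9, 12, 15, 18, 21]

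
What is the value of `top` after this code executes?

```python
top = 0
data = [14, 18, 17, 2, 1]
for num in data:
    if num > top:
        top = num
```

Let's trace through this code step by step.

Initialize: top = 0
Initialize: data = [14, 18, 17, 2, 1]
Entering loop: for num in data:

After execution: top = 18
18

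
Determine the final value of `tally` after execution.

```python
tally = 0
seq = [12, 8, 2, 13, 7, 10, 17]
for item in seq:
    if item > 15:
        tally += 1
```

Let's trace through this code step by step.

Initialize: tally = 0
Initialize: seq = [12, 8, 2, 13, 7, 10, 17]
Entering loop: for item in seq:

After execution: tally = 1
1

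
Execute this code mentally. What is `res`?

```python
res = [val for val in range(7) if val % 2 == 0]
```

Let's trace through this code step by step.

Initialize: res = [val for val in range(7) if val % 2 == 0]

After execution: res = [0, 2, 4, 6]
[0, 2, 4, 6]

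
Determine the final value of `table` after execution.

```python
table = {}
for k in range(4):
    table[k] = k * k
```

Let's trace through this code step by step.

Initialize: table = {}
Entering loop: for k in range(4):

After execution: table = {0: 0, 1: 1, 2: 4, 3: 9}
{0: 0, 1: 1, 2: 4, 3: 9}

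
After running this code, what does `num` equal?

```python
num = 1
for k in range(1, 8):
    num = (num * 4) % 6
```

Let's trace through this code step by step.

Initialize: num = 1
Entering loop: for k in range(1, 8):

After execution: num = 4
4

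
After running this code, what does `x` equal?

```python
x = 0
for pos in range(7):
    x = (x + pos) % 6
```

Let's trace through this code step by step.

Initialize: x = 0
Entering loop: for pos in range(7):

After execution: x = 3
3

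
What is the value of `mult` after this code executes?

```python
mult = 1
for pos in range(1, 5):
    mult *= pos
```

Let's trace through this code step by step.

Initialize: mult = 1
Entering loop: for pos in range(1, 5):

After execution: mult = 24
24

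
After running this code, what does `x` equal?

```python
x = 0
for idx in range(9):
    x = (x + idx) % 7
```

Let's trace through this code step by step.

Initialize: x = 0
Entering loop: for idx in range(9):

After execution: x = 1
1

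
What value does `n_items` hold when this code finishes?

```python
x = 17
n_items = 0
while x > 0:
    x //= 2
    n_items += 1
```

Let's trace through this code step by step.

Initialize: x = 17
Initialize: n_items = 0
Entering loop: while x > 0:

After execution: n_items = 5
5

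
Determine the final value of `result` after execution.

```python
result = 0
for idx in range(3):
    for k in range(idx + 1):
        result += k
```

Let's trace through this code step by step.

Initialize: result = 0
Entering loop: for idx in range(3):

After execution: result = 4
4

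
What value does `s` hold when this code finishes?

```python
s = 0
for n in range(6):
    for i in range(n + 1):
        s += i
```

Let's trace through this code step by step.

Initialize: s = 0
Entering loop: for n in range(6):

After execution: s = 35
35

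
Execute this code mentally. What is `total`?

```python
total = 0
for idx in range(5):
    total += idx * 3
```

Let's trace through this code step by step.

Initialize: total = 0
Entering loop: for idx in range(5):

After execution: total = 30
30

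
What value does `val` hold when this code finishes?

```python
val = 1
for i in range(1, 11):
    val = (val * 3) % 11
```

Let's trace through this code step by step.

Initialize: val = 1
Entering loop: for i in range(1, 11):

After execution: val = 1
1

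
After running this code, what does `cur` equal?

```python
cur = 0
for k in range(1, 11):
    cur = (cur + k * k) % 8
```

Let's trace through this code step by step.

Initialize: cur = 0
Entering loop: for k in range(1, 11):

After execution: cur = 1
1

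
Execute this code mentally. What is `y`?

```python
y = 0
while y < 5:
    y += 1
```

Let's trace through this code step by step.

Initialize: y = 0
Entering loop: while y < 5:

After execution: y = 5
5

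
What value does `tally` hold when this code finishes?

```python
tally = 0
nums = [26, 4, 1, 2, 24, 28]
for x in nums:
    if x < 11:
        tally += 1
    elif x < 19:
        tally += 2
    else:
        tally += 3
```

Let's trace through this code step by step.

Initialize: tally = 0
Initialize: nums = [26, 4, 1, 2, 24, 28]
Entering loop: for x in nums:

After execution: tally = 12
12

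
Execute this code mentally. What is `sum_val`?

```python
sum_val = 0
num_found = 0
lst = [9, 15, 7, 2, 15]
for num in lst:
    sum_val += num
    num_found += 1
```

Let's trace through this code step by step.

Initialize: sum_val = 0
Initialize: num_found = 0
Initialize: lst = [9, 15, 7, 2, 15]
Entering loop: for num in lst:

After execution: sum_val = 48
48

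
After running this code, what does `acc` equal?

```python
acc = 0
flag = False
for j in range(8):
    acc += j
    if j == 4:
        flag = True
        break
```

Let's trace through this code step by step.

Initialize: acc = 0
Initialize: flag = False
Entering loop: for j in range(8):

After execution: acc = 10
10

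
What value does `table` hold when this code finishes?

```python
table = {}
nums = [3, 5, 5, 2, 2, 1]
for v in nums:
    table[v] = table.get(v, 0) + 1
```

Let's trace through this code step by step.

Initialize: table = {}
Initialize: nums = [3, 5, 5, 2, 2, 1]
Entering loop: for v in nums:

After execution: table = {3: 1, 5: 2, 2: 2, 1: 1}
{3: 1, 5: 2, 2: 2, 1: 1}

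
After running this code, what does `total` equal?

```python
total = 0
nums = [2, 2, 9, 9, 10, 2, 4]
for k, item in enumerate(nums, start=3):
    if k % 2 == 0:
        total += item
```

Let's trace through this code step by step.

Initialize: total = 0
Initialize: nums = [2, 2, 9, 9, 10, 2, 4]
Entering loop: for k, item in enumerate(nums, start=3):

After execution: total = 13
13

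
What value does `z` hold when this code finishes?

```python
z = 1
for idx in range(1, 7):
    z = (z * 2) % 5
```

Let's trace through this code step by step.

Initialize: z = 1
Entering loop: for idx in range(1, 7):

After execution: z = 4
4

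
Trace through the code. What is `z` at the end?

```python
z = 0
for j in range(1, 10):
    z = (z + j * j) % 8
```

Let's trace through this code step by step.

Initialize: z = 0
Entering loop: for j in range(1, 10):

After execution: z = 5
5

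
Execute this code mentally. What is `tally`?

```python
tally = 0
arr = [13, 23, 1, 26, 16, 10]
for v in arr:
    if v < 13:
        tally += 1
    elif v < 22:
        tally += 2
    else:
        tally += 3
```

Let's trace through this code step by step.

Initialize: tally = 0
Initialize: arr = [13, 23, 1, 26, 16, 10]
Entering loop: for v in arr:

After execution: tally = 12
12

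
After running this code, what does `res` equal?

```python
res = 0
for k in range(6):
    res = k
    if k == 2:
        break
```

Let's trace through this code step by step.

Initialize: res = 0
Entering loop: for k in range(6):

After execution: res = 2
2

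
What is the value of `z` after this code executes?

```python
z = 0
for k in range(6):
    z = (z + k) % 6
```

Let's trace through this code step by step.

Initialize: z = 0
Entering loop: for k in range(6):

After execution: z = 3
3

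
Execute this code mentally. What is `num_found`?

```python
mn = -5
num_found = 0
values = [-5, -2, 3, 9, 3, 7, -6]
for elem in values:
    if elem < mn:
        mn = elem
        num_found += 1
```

Let's trace through this code step by step.

Initialize: mn = -5
Initialize: num_found = 0
Initialize: values = [-5, -2, 3, 9, 3, 7, -6]
Entering loop: for elem in values:

After execution: num_found = 1
1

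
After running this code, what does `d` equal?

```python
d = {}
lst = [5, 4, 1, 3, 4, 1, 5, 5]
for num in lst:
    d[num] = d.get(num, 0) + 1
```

Let's trace through this code step by step.

Initialize: d = {}
Initialize: lst = [5, 4, 1, 3, 4, 1, 5, 5]
Entering loop: for num in lst:

After execution: d = {5: 3, 4: 2, 1: 2, 3: 1}
{5: 3, 4: 2, 1: 2, 3: 1}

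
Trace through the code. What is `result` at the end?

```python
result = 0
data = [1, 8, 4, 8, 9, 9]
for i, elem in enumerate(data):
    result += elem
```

Let's trace through this code step by step.

Initialize: result = 0
Initialize: data = [1, 8, 4, 8, 9, 9]
Entering loop: for i, elem in enumerate(data):

After execution: result = 39
39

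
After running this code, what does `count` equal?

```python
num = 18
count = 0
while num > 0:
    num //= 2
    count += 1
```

Let's trace through this code step by step.

Initialize: num = 18
Initialize: count = 0
Entering loop: while num > 0:

After execution: count = 5
5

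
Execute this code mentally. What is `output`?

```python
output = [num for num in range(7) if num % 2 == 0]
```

Let's trace through this code step by step.

Initialize: output = [num for num in range(7) if num % 2 == 0]

After execution: output = [0, 2, 4, 6]
[0, 2, 4, 6]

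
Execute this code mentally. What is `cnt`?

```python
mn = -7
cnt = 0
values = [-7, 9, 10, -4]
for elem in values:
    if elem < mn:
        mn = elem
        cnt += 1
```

Let's trace through this code step by step.

Initialize: mn = -7
Initialize: cnt = 0
Initialize: values = [-7, 9, 10, -4]
Entering loop: for elem in values:

After execution: cnt = 0
0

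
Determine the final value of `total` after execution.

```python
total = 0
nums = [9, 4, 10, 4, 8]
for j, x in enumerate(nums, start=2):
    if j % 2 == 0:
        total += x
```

Let's trace through this code step by step.

Initialize: total = 0
Initialize: nums = [9, 4, 10, 4, 8]
Entering loop: for j, x in enumerate(nums, start=2):

After execution: total = 27
27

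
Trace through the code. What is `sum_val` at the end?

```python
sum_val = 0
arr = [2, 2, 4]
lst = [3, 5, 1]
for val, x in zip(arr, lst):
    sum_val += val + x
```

Let's trace through this code step by step.

Initialize: sum_val = 0
Initialize: arr = [2, 2, 4]
Initialize: lst = [3, 5, 1]
Entering loop: for val, x in zip(arr, lst):

After execution: sum_val = 17
17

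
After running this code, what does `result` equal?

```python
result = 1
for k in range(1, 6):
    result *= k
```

Let's trace through this code step by step.

Initialize: result = 1
Entering loop: for k in range(1, 6):

After execution: result = 120
120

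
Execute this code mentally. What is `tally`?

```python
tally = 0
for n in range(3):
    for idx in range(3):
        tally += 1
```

Let's trace through this code step by step.

Initialize: tally = 0
Entering loop: for n in range(3):

After execution: tally = 9
9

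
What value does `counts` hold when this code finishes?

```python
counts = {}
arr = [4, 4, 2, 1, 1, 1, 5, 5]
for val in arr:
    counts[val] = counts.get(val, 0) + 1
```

Let's trace through this code step by step.

Initialize: counts = {}
Initialize: arr = [4, 4, 2, 1, 1, 1, 5, 5]
Entering loop: for val in arr:

After execution: counts = {4: 2, 2: 1, 1: 3, 5: 2}
{4: 2, 2: 1, 1: 3, 5: 2}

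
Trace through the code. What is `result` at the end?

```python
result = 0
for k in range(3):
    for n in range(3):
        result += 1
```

Let's trace through this code step by step.

Initialize: result = 0
Entering loop: for k in range(3):

After execution: result = 9
9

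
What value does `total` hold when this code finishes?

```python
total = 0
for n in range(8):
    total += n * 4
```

Let's trace through this code step by step.

Initialize: total = 0
Entering loop: for n in range(8):

After execution: total = 112
112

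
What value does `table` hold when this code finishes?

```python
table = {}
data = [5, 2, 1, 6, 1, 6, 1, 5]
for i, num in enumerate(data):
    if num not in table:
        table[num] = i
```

Let's trace through this code step by step.

Initialize: table = {}
Initialize: data = [5, 2, 1, 6, 1, 6, 1, 5]
Entering loop: for i, num in enumerate(data):

After execution: table = {5: 0, 2: 1, 1: 2, 6: 3}
{5: 0, 2: 1, 1: 2, 6: 3}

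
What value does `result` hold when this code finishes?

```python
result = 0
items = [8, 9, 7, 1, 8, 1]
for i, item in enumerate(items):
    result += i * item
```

Let's trace through this code step by step.

Initialize: result = 0
Initialize: items = [8, 9, 7, 1, 8, 1]
Entering loop: for i, item in enumerate(items):

After execution: result = 63
63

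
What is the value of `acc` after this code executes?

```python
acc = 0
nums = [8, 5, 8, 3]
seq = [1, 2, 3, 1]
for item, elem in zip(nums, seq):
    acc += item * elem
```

Let's trace through this code step by step.

Initialize: acc = 0
Initialize: nums = [8, 5, 8, 3]
Initialize: seq = [1, 2, 3, 1]
Entering loop: for item, elem in zip(nums, seq):

After execution: acc = 45
45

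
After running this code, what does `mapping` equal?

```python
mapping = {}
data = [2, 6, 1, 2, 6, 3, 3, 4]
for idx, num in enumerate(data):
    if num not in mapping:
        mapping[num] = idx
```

Let's trace through this code step by step.

Initialize: mapping = {}
Initialize: data = [2, 6, 1, 2, 6, 3, 3, 4]
Entering loop: for idx, num in enumerate(data):

After execution: mapping = {2: 0, 6: 1, 1: 2, 3: 5, 4: 7}
{2: 0, 6: 1, 1: 2, 3: 5, 4: 7}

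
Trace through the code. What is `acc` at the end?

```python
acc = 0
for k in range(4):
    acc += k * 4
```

Let's trace through this code step by step.

Initialize: acc = 0
Entering loop: for k in range(4):

After execution: acc = 24
24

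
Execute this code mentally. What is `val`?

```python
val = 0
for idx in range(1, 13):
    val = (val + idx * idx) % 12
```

Let's trace through this code step by step.

Initialize: val = 0
Entering loop: for idx in range(1, 13):

After execution: val = 2
2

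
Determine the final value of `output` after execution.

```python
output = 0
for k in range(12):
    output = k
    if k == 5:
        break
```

Let's trace through this code step by step.

Initialize: output = 0
Entering loop: for k in range(12):

After execution: output = 5
5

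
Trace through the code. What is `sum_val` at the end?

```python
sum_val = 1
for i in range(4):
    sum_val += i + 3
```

Let's trace through this code step by step.

Initialize: sum_val = 1
Entering loop: for i in range(4):

After execution: sum_val = 19
19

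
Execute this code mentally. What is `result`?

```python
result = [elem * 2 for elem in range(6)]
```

Let's trace through this code step by step.

Initialize: result = [elem * 2 for elem in range(6)]

After execution: result = [0, 2, 4, 6, 8, 10]
[0, 2, 4, 6, 8, 10]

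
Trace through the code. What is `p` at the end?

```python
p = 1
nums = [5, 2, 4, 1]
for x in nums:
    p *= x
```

Let's trace through this code step by step.

Initialize: p = 1
Initialize: nums = [5, 2, 4, 1]
Entering loop: for x in nums:

After execution: p = 40
40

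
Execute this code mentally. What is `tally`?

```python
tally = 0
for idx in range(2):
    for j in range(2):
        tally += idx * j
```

Let's trace through this code step by step.

Initialize: tally = 0
Entering loop: for idx in range(2):

After execution: tally = 1
1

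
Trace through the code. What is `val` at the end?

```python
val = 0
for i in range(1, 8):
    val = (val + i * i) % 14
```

Let's trace through this code step by step.

Initialize: val = 0
Entering loop: for i in range(1, 8):

After execution: val = 0
0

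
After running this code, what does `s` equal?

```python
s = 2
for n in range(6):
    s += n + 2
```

Let's trace through this code step by step.

Initialize: s = 2
Entering loop: for n in range(6):

After execution: s = 29
29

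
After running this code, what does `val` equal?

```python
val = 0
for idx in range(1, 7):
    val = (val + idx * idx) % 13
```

Let's trace through this code step by step.

Initialize: val = 0
Entering loop: for idx in range(1, 7):

After execution: val = 0
0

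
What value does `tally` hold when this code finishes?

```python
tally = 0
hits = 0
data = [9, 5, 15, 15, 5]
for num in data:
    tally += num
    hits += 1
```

Let's trace through this code step by step.

Initialize: tally = 0
Initialize: hits = 0
Initialize: data = [9, 5, 15, 15, 5]
Entering loop: for num in data:

After execution: tally = 49
49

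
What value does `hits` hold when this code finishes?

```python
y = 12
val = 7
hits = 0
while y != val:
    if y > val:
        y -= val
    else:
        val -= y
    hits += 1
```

Let's trace through this code step by step.

Initialize: y = 12
Initialize: val = 7
Initialize: hits = 0
Entering loop: while y != val:

After execution: hits = 5
5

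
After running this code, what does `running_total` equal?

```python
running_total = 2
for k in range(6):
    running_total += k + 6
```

Let's trace through this code step by step.

Initialize: running_total = 2
Entering loop: for k in range(6):

After execution: running_total = 53
53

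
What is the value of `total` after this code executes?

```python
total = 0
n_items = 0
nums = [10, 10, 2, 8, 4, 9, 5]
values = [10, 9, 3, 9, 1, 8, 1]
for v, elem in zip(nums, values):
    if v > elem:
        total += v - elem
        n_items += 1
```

Let's trace through this code step by step.

Initialize: total = 0
Initialize: n_items = 0
Initialize: nums = [10, 10, 2, 8, 4, 9, 5]
Initialize: values = [10, 9, 3, 9, 1, 8, 1]
Entering loop: for v, elem in zip(nums, values):

After execution: total = 9
9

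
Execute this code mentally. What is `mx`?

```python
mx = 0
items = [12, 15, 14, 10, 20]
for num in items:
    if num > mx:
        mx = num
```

Let's trace through this code step by step.

Initialize: mx = 0
Initialize: items = [12, 15, 14, 10, 20]
Entering loop: for num in items:

After execution: mx = 20
20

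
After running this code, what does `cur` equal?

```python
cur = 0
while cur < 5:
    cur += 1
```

Let's trace through this code step by step.

Initialize: cur = 0
Entering loop: while cur < 5:

After execution: cur = 5
5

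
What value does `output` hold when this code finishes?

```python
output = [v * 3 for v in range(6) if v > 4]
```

Let's trace through this code step by step.

Initialize: output = [v * 3 for v in range(6) if v > 4]

After execution: output = [15]
[15]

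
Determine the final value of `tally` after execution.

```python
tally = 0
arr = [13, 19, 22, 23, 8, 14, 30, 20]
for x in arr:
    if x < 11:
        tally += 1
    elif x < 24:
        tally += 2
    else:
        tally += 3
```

Let's trace through this code step by step.

Initialize: tally = 0
Initialize: arr = [13, 19, 22, 23, 8, 14, 30, 20]
Entering loop: for x in arr:

After execution: tally = 16
16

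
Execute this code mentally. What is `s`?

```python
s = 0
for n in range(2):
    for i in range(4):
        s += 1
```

Let's trace through this code step by step.

Initialize: s = 0
Entering loop: for n in range(2):

After execution: s = 8
8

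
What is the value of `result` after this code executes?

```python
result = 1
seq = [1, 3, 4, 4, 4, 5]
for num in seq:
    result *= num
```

Let's trace through this code step by step.

Initialize: result = 1
Initialize: seq = [1, 3, 4, 4, 4, 5]
Entering loop: for num in seq:

After execution: result = 960
960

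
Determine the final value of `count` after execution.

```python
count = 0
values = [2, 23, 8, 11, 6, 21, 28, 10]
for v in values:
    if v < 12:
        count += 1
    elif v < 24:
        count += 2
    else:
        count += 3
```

Let's trace through this code step by step.

Initialize: count = 0
Initialize: values = [2, 23, 8, 11, 6, 21, 28, 10]
Entering loop: for v in values:

After execution: count = 12
12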